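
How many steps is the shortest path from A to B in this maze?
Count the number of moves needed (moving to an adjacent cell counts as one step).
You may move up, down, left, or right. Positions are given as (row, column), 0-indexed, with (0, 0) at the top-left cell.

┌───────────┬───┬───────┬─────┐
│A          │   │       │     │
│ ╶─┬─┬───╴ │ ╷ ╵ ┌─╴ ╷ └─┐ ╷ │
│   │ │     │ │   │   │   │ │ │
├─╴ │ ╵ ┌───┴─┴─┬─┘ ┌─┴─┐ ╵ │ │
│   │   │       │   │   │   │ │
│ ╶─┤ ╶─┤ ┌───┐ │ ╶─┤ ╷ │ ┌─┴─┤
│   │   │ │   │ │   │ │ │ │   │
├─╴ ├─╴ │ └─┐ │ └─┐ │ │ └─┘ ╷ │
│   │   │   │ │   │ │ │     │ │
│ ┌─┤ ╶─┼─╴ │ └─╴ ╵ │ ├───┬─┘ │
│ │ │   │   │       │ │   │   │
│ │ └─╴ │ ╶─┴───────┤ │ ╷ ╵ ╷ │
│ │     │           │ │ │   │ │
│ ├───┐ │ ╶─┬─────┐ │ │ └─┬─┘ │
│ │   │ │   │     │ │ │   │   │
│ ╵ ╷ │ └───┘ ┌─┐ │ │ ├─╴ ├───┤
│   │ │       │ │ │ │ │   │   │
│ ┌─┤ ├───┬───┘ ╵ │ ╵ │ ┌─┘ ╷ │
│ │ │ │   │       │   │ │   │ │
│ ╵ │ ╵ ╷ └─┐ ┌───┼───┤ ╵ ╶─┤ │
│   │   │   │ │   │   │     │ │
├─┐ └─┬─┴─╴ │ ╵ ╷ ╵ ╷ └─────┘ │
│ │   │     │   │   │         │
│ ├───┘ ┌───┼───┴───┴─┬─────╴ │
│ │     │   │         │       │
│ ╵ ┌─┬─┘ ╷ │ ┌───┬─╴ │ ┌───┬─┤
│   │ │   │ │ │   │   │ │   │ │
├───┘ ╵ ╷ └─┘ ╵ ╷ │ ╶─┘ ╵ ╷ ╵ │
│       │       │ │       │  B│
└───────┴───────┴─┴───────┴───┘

Using BFS to find shortest path:
Start: (0, 0), End: (14, 14)
Path found:
(0,0) → (0,1) → (0,2) → (0,3) → (0,4) → (0,5) → (1,5) → (1,4) → (1,3) → (2,3) → (2,2) → (3,2) → (3,3) → (4,3) → (4,2) → (5,2) → (5,3) → (6,3) → (7,3) → (8,3) → (8,4) → (8,5) → (8,6) → (7,6) → (7,7) → (7,8) → (8,8) → (9,8) → (9,7) → (9,6) → (10,6) → (11,6) → (11,7) → (10,7) → (10,8) → (11,8) → (11,9) → (10,9) → (10,10) → (11,10) → (11,11) → (11,12) → (11,13) → (11,14) → (12,14) → (12,13) → (12,12) → (12,11) → (13,11) → (14,11) → (14,12) → (13,12) → (13,13) → (14,13) → (14,14)
Number of steps: 54

Solution:

┌───────────┬───┬───────┬─────┐
│A → → → → ↓│   │       │     │
│ ╶─┬─┬───╴ │ ╷ ╵ ┌─╴ ╷ └─┐ ╷ │
│   │ │↓ ← ↲│ │   │   │   │ │ │
├─╴ │ ╵ ┌───┴─┴─┬─┘ ┌─┴─┐ ╵ │ │
│   │↓ ↲│       │   │   │   │ │
│ ╶─┤ ╶─┤ ┌───┐ │ ╶─┤ ╷ │ ┌─┴─┤
│   │↳ ↓│ │   │ │   │ │ │ │   │
├─╴ ├─╴ │ └─┐ │ └─┐ │ │ └─┘ ╷ │
│   │↓ ↲│   │ │   │ │ │     │ │
│ ┌─┤ ╶─┼─╴ │ └─╴ ╵ │ ├───┬─┘ │
│ │ │↳ ↓│   │       │ │   │   │
│ │ └─╴ │ ╶─┴───────┤ │ ╷ ╵ ╷ │
│ │    ↓│           │ │ │   │ │
│ ├───┐ │ ╶─┬─────┐ │ │ └─┬─┘ │
│ │   │↓│   │↱ → ↓│ │ │   │   │
│ ╵ ╷ │ └───┘ ┌─┐ │ │ ├─╴ ├───┤
│   │ │↳ → → ↑│ │↓│ │ │   │   │
│ ┌─┤ ├───┬───┘ ╵ │ ╵ │ ┌─┘ ╷ │
│ │ │ │   │  ↓ ← ↲│   │ │   │ │
│ ╵ │ ╵ ╷ └─┐ ┌───┼───┤ ╵ ╶─┤ │
│   │   │   │↓│↱ ↓│↱ ↓│     │ │
├─┐ └─┬─┴─╴ │ ╵ ╷ ╵ ╷ └─────┘ │
│ │   │     │↳ ↑│↳ ↑│↳ → → → ↓│
│ ├───┘ ┌───┼───┴───┴─┬─────╴ │
│ │     │   │         │↓ ← ← ↲│
│ ╵ ┌─┬─┘ ╷ │ ┌───┬─╴ │ ┌───┬─┤
│   │ │   │ │ │   │   │↓│↱ ↓│ │
├───┘ ╵ ╷ └─┘ ╵ ╷ │ ╶─┘ ╵ ╷ ╵ │
│       │       │ │    ↳ ↑│↳ B│
└───────┴───────┴─┴───────┴───┘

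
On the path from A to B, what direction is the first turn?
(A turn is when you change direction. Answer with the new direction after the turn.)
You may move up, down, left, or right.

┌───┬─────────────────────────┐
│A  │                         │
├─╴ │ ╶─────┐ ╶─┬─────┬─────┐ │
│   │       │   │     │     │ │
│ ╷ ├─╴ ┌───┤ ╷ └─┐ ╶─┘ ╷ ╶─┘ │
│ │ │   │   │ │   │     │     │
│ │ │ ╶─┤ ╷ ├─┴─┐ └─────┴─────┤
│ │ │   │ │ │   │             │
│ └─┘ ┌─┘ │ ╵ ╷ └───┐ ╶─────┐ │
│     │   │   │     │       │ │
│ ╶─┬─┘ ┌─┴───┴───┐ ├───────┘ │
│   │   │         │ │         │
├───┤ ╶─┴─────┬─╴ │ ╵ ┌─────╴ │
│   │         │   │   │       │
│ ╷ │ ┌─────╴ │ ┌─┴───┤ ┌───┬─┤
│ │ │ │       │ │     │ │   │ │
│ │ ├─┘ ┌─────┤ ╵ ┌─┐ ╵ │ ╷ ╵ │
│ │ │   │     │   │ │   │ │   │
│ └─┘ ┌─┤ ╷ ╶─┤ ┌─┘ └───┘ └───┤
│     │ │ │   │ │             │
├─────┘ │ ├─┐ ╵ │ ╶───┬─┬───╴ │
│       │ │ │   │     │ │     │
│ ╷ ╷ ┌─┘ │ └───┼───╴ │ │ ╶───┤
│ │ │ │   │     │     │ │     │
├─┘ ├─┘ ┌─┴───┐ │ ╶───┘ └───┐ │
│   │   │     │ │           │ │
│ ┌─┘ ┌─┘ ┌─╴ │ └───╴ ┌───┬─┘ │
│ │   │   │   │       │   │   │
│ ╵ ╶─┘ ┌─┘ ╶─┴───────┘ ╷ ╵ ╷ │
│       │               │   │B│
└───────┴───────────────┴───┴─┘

Directions: right, down, left, down, down, down, right, right, up, up, right, up, left, up, right, right, right, right, down, right, down, right, down, right, right, right, right, right, right, down, down, down, left, left, left, down, down, left, up, left, left, down, left, down, down, left, up, left, up, left, down, down, down, left, down, left, down, left, down, right, right, up, right, up, right, right, down, left, down, right, right, right, right, right, right, up, right, down, right, up, right, down
First turn direction: down

Solution:

┌───┬─────────────────────────┐
│A ↓│↱ → → → ↓                │
├─╴ │ ╶─────┐ ╶─┬─────┬─────┐ │
│↓ ↲│↑ ↰    │↳ ↓│     │     │ │
│ ╷ ├─╴ ┌───┤ ╷ └─┐ ╶─┘ ╷ ╶─┘ │
│↓│ │↱ ↑│   │ │↳ ↓│     │     │
│ │ │ ╶─┤ ╷ ├─┴─┐ └─────┴─────┤
│↓│ │↑  │ │ │   │↳ → → → → → ↓│
│ └─┘ ┌─┘ │ ╵ ╷ └───┐ ╶─────┐ │
│↳ → ↑│   │   │     │       │↓│
│ ╶─┬─┘ ┌─┴───┴───┐ ├───────┘ │
│   │   │         │ │        ↓│
├───┤ ╶─┴─────┬─╴ │ ╵ ┌─────╴ │
│   │         │   │   │↓ ← ← ↲│
│ ╷ │ ┌─────╴ │ ┌─┴───┤ ┌───┬─┤
│ │ │ │       │ │↓ ← ↰│↓│   │ │
│ │ ├─┘ ┌─────┤ ╵ ┌─┐ ╵ │ ╷ ╵ │
│ │ │   │↓ ↰  │↓ ↲│ │↑ ↲│ │   │
│ └─┘ ┌─┤ ╷ ╶─┤ ┌─┘ └───┘ └───┤
│     │ │↓│↑ ↰│↓│             │
├─────┘ │ ├─┐ ╵ │ ╶───┬─┬───╴ │
│       │↓│ │↑ ↲│     │ │     │
│ ╷ ╷ ┌─┘ │ └───┼───╴ │ │ ╶───┤
│ │ │ │↓ ↲│     │     │ │     │
├─┘ ├─┘ ┌─┴───┐ │ ╶───┘ └───┐ │
│   │↓ ↲│↱ → ↓│ │           │ │
│ ┌─┘ ┌─┘ ┌─╴ │ └───╴ ┌───┬─┘ │
│ │↓ ↲│↱ ↑│↓ ↲│       │↱ ↓│↱ ↓│
│ ╵ ╶─┘ ┌─┘ ╶─┴───────┘ ╷ ╵ ╷ │
│  ↳ → ↑│  ↳ → → → → → ↑│↳ ↑│B│
└───────┴───────────────┴───┴─┘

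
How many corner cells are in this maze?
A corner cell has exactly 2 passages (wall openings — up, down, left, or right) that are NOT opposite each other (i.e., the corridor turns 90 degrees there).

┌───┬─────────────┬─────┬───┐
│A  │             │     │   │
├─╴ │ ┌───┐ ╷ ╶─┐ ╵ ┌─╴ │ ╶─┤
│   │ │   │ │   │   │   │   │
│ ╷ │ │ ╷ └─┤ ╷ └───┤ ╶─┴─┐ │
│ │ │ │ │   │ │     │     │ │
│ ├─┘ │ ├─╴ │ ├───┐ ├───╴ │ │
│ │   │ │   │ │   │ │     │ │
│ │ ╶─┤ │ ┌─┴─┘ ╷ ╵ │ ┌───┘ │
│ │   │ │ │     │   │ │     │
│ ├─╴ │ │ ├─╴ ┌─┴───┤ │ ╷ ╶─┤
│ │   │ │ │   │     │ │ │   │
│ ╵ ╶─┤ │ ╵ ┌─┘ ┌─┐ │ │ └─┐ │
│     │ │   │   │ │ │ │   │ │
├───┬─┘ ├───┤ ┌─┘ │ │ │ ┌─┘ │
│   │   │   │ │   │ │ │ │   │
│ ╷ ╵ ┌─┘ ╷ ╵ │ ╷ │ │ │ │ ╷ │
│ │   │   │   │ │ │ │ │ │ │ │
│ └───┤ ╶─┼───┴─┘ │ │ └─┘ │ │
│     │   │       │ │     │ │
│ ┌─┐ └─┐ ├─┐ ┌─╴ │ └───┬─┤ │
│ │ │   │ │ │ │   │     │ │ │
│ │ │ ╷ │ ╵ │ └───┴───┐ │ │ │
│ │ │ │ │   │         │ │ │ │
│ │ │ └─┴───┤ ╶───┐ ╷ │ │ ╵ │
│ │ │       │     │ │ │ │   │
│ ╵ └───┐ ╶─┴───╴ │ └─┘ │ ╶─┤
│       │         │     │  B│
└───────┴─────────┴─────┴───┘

Counting corner cells (2 non-opposite passages):
Total corners: 86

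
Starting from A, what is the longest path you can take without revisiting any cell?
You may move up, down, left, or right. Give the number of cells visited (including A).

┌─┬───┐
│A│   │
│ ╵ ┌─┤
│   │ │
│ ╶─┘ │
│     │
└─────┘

Finding longest simple path using DFS:
Start: (0, 0)
Longest path visits 6 cells
Path: A → down → down → right → right → up

Solution:

┌─┬───┐
│A│   │
│ ╵ ┌─┤
│↓  │B│
│ ╶─┘ │
│↳ → ↑│
└─────┘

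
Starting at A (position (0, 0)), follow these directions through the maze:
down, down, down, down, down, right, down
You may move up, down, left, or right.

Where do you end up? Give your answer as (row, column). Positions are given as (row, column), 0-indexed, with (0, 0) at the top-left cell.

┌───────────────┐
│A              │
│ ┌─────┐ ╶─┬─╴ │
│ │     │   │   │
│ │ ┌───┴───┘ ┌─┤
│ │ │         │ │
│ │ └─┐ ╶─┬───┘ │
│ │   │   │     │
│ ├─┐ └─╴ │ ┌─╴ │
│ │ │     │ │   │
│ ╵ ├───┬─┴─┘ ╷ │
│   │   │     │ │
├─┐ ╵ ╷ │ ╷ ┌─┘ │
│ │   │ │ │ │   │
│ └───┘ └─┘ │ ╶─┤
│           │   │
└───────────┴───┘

Following directions step by step:
Start: (0, 0)
  down: (0, 0) → (1, 0)
  down: (1, 0) → (2, 0)
  down: (2, 0) → (3, 0)
  down: (3, 0) → (4, 0)
  down: (4, 0) → (5, 0)
  right: (5, 0) → (5, 1)
  down: (5, 1) → (6, 1)
Final position: (6, 1)

Path taken:

┌───────────────┐
│A              │
│ ┌─────┐ ╶─┬─╴ │
│↓│     │   │   │
│ │ ┌───┴───┘ ┌─┤
│↓│ │         │ │
│ │ └─┐ ╶─┬───┘ │
│↓│   │   │     │
│ ├─┐ └─╴ │ ┌─╴ │
│↓│ │     │ │   │
│ ╵ ├───┬─┴─┘ ╷ │
│↳ ↓│   │     │ │
├─┐ ╵ ╷ │ ╷ ┌─┘ │
│ │B  │ │ │ │   │
│ └───┘ └─┘ │ ╶─┤
│           │   │
└───────────┴───┘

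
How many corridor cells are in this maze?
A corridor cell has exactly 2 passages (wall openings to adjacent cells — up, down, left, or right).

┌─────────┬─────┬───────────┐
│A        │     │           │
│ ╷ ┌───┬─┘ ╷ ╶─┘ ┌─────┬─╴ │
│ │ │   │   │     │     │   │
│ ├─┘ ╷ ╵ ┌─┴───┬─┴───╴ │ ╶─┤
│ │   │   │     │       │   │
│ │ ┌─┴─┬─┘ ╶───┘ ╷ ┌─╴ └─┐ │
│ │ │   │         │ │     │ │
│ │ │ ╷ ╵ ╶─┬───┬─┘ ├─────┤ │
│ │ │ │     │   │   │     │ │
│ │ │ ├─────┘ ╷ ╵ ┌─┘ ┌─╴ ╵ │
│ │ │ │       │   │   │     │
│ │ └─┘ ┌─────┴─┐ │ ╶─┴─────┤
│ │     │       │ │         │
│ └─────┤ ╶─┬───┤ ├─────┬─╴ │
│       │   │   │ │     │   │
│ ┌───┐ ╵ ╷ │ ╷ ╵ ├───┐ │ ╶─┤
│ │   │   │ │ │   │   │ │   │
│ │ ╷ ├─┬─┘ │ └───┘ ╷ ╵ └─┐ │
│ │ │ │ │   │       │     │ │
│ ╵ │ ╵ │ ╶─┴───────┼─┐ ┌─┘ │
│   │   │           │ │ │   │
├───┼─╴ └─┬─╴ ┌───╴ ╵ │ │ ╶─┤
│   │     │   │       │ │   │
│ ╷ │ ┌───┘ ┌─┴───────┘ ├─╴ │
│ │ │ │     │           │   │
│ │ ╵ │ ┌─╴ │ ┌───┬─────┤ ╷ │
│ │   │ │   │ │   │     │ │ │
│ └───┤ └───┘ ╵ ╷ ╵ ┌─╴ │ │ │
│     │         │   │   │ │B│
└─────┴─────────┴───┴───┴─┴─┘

Counting cells with exactly 2 passages:
Total corridor cells: 169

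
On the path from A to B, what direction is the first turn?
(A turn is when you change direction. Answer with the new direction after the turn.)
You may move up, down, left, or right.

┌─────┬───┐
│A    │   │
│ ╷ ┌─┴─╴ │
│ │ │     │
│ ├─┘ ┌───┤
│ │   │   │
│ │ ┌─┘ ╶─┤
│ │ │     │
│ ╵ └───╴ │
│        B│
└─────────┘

Directions: down, down, down, down, right, right, right, right
First turn direction: right

Solution:

┌─────┬───┐
│A    │   │
│ ╷ ┌─┴─╴ │
│↓│ │     │
│ ├─┘ ┌───┤
│↓│   │   │
│ │ ┌─┘ ╶─┤
│↓│ │     │
│ ╵ └───╴ │
│↳ → → → B│
└─────────┘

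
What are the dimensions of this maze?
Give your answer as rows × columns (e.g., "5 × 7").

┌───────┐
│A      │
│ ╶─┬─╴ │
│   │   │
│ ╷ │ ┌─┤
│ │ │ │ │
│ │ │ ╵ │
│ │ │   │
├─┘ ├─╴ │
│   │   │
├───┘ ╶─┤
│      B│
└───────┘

Counting the maze dimensions:
Rows (vertical): 6
Columns (horizontal): 4
Dimensions: 6 × 4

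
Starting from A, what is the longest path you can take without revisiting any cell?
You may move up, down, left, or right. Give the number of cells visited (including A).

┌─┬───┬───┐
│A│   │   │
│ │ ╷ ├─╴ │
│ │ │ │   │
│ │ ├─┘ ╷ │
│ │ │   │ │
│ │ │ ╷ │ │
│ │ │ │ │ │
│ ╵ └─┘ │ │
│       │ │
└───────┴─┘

Finding longest simple path using DFS:
Start: (0, 0)
Longest path visits 15 cells
Path: A → down → down → down → down → right → right → right → up → up → up → right → down → down → down

Solution:

┌─┬───┬───┐
│A│   │   │
│ │ ╷ ├─╴ │
│↓│ │ │↱ ↓│
│ │ ├─┘ ╷ │
│↓│ │  ↑│↓│
│ │ │ ╷ │ │
│↓│ │ │↑│↓│
│ ╵ └─┘ │ │
│↳ → → ↑│B│
└───────┴─┘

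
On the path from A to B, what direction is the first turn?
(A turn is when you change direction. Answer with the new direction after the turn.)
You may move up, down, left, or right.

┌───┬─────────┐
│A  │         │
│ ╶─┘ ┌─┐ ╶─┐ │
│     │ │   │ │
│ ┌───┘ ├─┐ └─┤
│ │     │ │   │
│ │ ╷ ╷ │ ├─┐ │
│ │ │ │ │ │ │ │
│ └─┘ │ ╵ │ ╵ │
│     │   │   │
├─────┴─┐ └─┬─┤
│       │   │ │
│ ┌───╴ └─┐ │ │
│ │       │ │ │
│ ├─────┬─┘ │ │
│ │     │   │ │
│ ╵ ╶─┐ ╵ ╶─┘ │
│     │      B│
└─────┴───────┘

Directions: down, down, down, down, right, right, up, up, right, down, down, right, down, right, down, down, left, down, right, right
First turn direction: right

Solution:

┌───┬─────────┐
│A  │         │
│ ╶─┘ ┌─┐ ╶─┐ │
│↓    │ │   │ │
│ ┌───┘ ├─┐ └─┤
│↓│  ↱ ↓│ │   │
│ │ ╷ ╷ │ ├─┐ │
│↓│ │↑│↓│ │ │ │
│ └─┘ │ ╵ │ ╵ │
│↳ → ↑│↳ ↓│   │
├─────┴─┐ └─┬─┤
│       │↳ ↓│ │
│ ┌───╴ └─┐ │ │
│ │       │↓│ │
│ ├─────┬─┘ │ │
│ │     │↓ ↲│ │
│ ╵ ╶─┐ ╵ ╶─┘ │
│     │  ↳ → B│
└─────┴───────┘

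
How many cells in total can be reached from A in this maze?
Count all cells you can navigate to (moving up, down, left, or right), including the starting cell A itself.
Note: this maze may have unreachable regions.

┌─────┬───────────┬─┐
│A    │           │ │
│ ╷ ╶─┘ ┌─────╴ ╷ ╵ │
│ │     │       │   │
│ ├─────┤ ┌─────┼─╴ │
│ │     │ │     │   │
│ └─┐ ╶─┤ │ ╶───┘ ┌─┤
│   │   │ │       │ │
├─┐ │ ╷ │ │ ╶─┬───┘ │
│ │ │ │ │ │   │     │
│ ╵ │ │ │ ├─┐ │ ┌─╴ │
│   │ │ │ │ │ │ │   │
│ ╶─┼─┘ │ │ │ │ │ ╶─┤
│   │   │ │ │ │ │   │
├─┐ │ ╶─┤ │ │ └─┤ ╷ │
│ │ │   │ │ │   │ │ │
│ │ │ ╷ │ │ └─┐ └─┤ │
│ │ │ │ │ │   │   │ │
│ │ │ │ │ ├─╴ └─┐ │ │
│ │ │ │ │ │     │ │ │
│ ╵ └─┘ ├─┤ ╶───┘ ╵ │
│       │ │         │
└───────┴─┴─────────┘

Using BFS/flood-fill to find all reachable cells from A:
Maze size: 11 × 10 = 110 total cells
1 cell(s) are walled off and cannot be reached from A.
Reachable cells: 109

Reachable region (· marks reachable cells):

┌─────┬───────────┬─┐
│A · ·│· · · · · ·│·│
│ ╷ ╶─┘ ┌─────╴ ╷ ╵ │
│·│· · ·│· · · ·│· ·│
│ ├─────┤ ┌─────┼─╴ │
│·│· · ·│·│· · ·│· ·│
│ └─┐ ╶─┤ │ ╶───┘ ┌─┤
│· ·│· ·│·│· · · ·│·│
├─┐ │ ╷ │ │ ╶─┬───┘ │
│·│·│·│·│·│· ·│· · ·│
│ ╵ │ │ │ ├─┐ │ ┌─╴ │
│· ·│·│·│·│·│·│·│· ·│
│ ╶─┼─┘ │ │ │ │ │ ╶─┤
│· ·│· ·│·│·│·│·│· ·│
├─┐ │ ╶─┤ │ │ └─┤ ╷ │
│·│·│· ·│·│·│· ·│·│·│
│ │ │ ╷ │ │ └─┐ └─┤ │
│·│·│·│·│·│· ·│· ·│·│
│ │ │ │ │ ├─╴ └─┐ │ │
│·│·│·│·│·│· · ·│·│·│
│ ╵ └─┘ ├─┤ ╶───┘ ╵ │
│· · · ·│ │· · · · ·│
└───────┴─┴─────────┘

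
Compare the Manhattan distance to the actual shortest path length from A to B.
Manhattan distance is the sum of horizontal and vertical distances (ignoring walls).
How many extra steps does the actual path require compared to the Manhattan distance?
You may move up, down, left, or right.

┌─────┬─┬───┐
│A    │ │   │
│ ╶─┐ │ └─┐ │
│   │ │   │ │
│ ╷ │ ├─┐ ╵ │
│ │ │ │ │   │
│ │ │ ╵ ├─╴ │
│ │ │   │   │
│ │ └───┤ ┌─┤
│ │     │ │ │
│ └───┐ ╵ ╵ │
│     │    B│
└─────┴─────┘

Manhattan distance: |5 - 0| + |5 - 0| = 10
Actual path length: 10
Extra steps: 10 - 10 = 0

Solution:

┌─────┬─┬───┐
│A    │ │   │
│ ╶─┐ │ └─┐ │
│↳ ↓│ │   │ │
│ ╷ │ ├─┐ ╵ │
│ │↓│ │ │   │
│ │ │ ╵ ├─╴ │
│ │↓│   │   │
│ │ └───┤ ┌─┤
│ │↳ → ↓│ │ │
│ └───┐ ╵ ╵ │
│     │↳ → B│
└─────┴─────┘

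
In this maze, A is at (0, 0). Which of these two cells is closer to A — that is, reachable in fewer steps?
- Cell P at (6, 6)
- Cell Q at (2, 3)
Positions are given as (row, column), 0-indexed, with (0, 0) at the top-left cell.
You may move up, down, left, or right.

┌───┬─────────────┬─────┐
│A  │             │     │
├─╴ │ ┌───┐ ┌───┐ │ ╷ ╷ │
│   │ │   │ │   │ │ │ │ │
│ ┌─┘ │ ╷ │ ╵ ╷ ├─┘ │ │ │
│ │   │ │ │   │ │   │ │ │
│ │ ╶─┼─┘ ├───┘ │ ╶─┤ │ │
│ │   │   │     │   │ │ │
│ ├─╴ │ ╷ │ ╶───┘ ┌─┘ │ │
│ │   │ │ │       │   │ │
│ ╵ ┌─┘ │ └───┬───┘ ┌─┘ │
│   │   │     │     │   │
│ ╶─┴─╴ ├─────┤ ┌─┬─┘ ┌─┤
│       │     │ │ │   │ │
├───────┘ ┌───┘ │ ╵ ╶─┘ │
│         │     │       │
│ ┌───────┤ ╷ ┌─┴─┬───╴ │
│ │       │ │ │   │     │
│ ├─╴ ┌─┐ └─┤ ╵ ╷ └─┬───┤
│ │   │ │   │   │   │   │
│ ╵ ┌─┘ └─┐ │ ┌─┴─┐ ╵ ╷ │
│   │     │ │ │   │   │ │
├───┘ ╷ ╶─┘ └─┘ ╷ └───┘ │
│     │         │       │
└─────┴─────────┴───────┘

Shortest path A → P at (6, 6): 90 steps
Shortest path A → Q at (2, 3): 19 steps

Q is closer (19 steps vs 90 steps).

Path to P:

┌───┬─────────────┬─────┐
│A ↓│↱ → → ↓      │↱ ↓  │
├─╴ │ ┌───┐ ┌───┐ │ ╷ ╷ │
│↓ ↲│↑│   │↓│↱ ↓│ │↑│↓│ │
│ ┌─┘ │ ╷ │ ╵ ╷ ├─┘ │ │ │
│↓│↱ ↑│ │ │↳ ↑│↓│↱ ↑│↓│ │
│ │ ╶─┼─┘ ├───┘ │ ╶─┤ │ │
│↓│↑ ↰│   │↓ ← ↲│↑  │↓│ │
│ ├─╴ │ ╷ │ ╶───┘ ┌─┘ │ │
│↓│↱ ↑│ │ │↳ → → ↑│↓ ↲│ │
│ ╵ ┌─┘ │ └───┬───┘ ┌─┘ │
│↳ ↑│   │     │↓ ← ↲│   │
│ ╶─┴─╴ ├─────┤ ┌─┬─┘ ┌─┤
│       │↱ → P│↓│ │   │ │
├───────┘ ┌───┘ │ ╵ ╶─┘ │
│↱ → → → ↑│  ↓ ↲│       │
│ ┌───────┤ ╷ ┌─┴─┬───╴ │
│↑│  ↓ ← ↰│ │↓│↱ ↓│     │
│ ├─╴ ┌─┐ └─┤ ╵ ╷ └─┬───┤
│↑│↓ ↲│ │↑ ↰│↳ ↑│↳ ↓│↱ ↓│
│ ╵ ┌─┘ └─┐ │ ┌─┴─┐ ╵ ╷ │
│↑ ↲│     │↑│ │↓ ↰│↳ ↑│↓│
├───┘ ╷ ╶─┘ └─┘ ╷ └───┘ │
│     │    ↑ ← ↲│↑ ← ← ↲│
└─────┴─────────┴───────┘

Path to Q:

┌───┬─────────────┬─────┐
│A ↓│             │     │
├─╴ │ ┌───┐ ┌───┐ │ ╷ ╷ │
│↓ ↲│ │↓ ↰│ │   │ │ │ │ │
│ ┌─┘ │ ╷ │ ╵ ╷ ├─┘ │ │ │
│↓│   │Q│↑│   │ │   │ │ │
│ │ ╶─┼─┘ ├───┘ │ ╶─┤ │ │
│↓│   │↱ ↑│     │   │ │ │
│ ├─╴ │ ╷ │ ╶───┘ ┌─┘ │ │
│↓│   │↑│ │       │   │ │
│ ╵ ┌─┘ │ └───┬───┘ ┌─┘ │
│↓  │  ↑│     │     │   │
│ ╶─┴─╴ ├─────┤ ┌─┬─┘ ┌─┤
│↳ → → ↑│     │ │ │   │ │
├───────┘ ┌───┘ │ ╵ ╶─┘ │
│         │     │       │
│ ┌───────┤ ╷ ┌─┴─┬───╴ │
│ │       │ │ │   │     │
│ ├─╴ ┌─┐ └─┤ ╵ ╷ └─┬───┤
│ │   │ │   │   │   │   │
│ ╵ ┌─┘ └─┐ │ ┌─┴─┐ ╵ ╷ │
│   │     │ │ │   │   │ │
├───┘ ╷ ╶─┘ └─┘ ╷ └───┘ │
│     │         │       │
└─────┴─────────┴───────┘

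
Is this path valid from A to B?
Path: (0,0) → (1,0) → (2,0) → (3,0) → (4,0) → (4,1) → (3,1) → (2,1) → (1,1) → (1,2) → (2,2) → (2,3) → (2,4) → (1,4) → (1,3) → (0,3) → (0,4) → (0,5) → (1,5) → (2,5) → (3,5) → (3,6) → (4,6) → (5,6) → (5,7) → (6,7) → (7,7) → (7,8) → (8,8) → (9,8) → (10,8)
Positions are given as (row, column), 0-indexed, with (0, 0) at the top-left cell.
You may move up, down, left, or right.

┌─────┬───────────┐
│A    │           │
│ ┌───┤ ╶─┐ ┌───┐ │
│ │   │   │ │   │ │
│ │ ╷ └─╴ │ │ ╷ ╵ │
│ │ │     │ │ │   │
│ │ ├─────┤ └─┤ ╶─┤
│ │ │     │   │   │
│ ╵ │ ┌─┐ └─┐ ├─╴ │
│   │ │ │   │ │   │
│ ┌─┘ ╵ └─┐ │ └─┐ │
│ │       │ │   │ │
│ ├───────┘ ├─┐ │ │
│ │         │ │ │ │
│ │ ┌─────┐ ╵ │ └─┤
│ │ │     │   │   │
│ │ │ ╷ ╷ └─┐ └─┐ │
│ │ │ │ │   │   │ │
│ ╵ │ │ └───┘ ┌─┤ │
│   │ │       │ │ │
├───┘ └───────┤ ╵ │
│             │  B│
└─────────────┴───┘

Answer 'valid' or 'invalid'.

Checking path validity:
Result: All consecutive moves are passable.

valid

Correct solution:

┌─────┬───────────┐
│A    │↱ → ↓      │
│ ┌───┤ ╶─┐ ┌───┐ │
│↓│↱ ↓│↑ ↰│↓│   │ │
│ │ ╷ └─╴ │ │ ╷ ╵ │
│↓│↑│↳ → ↑│↓│ │   │
│ │ ├─────┤ └─┤ ╶─┤
│↓│↑│     │↳ ↓│   │
│ ╵ │ ┌─┐ └─┐ ├─╴ │
│↳ ↑│ │ │   │↓│   │
│ ┌─┘ ╵ └─┐ │ └─┐ │
│ │       │ │↳ ↓│ │
│ ├───────┘ ├─┐ │ │
│ │         │ │↓│ │
│ │ ┌─────┐ ╵ │ └─┤
│ │ │     │   │↳ ↓│
│ │ │ ╷ ╷ └─┐ └─┐ │
│ │ │ │ │   │   │↓│
│ ╵ │ │ └───┘ ┌─┤ │
│   │ │       │ │↓│
├───┘ └───────┤ ╵ │
│             │  B│
└─────────────┴───┘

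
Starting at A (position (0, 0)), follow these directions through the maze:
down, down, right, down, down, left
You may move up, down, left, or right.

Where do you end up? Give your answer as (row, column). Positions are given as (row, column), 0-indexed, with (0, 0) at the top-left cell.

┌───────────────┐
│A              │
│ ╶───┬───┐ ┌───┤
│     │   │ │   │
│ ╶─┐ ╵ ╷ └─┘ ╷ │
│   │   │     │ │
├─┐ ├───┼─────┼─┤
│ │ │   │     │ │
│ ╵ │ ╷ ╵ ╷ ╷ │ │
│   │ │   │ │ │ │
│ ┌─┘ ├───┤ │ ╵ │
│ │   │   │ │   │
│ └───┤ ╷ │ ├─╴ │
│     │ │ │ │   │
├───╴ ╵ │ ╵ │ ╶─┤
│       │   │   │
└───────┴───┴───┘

Following directions step by step:
Start: (0, 0)
  down: (0, 0) → (1, 0)
  down: (1, 0) → (2, 0)
  right: (2, 0) → (2, 1)
  down: (2, 1) → (3, 1)
  down: (3, 1) → (4, 1)
  left: (4, 1) → (4, 0)
Final position: (4, 0)

Path taken:

┌───────────────┐
│A              │
│ ╶───┬───┐ ┌───┤
│↓    │   │ │   │
│ ╶─┐ ╵ ╷ └─┘ ╷ │
│↳ ↓│   │     │ │
├─┐ ├───┼─────┼─┤
│ │↓│   │     │ │
│ ╵ │ ╷ ╵ ╷ ╷ │ │
│B ↲│ │   │ │ │ │
│ ┌─┘ ├───┤ │ ╵ │
│ │   │   │ │   │
│ └───┤ ╷ │ ├─╴ │
│     │ │ │ │   │
├───╴ ╵ │ ╵ │ ╶─┤
│       │   │   │
└───────┴───┴───┘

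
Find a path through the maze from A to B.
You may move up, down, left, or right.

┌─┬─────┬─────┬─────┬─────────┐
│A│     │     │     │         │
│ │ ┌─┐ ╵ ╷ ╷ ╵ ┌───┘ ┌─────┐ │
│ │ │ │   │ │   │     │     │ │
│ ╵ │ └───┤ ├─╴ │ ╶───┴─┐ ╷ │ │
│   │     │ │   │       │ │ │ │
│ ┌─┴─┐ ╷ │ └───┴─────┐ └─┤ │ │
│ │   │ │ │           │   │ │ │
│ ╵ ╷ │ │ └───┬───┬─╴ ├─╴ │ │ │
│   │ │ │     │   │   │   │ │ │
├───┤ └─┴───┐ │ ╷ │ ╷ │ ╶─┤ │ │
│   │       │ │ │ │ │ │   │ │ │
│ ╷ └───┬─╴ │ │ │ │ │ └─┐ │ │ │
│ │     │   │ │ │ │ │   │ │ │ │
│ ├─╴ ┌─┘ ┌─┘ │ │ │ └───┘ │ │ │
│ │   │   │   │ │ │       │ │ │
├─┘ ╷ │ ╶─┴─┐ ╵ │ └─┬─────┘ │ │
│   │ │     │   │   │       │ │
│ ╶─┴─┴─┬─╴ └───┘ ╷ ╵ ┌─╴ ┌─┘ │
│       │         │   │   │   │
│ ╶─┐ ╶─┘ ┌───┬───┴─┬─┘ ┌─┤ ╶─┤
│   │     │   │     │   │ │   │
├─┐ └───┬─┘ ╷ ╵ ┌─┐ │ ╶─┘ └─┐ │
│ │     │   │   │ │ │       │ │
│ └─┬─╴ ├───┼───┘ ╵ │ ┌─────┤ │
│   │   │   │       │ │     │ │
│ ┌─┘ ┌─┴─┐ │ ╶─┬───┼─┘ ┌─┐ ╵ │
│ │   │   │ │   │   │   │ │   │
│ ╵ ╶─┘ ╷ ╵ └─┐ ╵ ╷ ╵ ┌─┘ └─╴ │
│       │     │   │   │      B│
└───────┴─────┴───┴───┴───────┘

Finding the shortest path through the maze:
Path length: 62 steps
Directions: down → down → right → up → up → right → right → down → right → up → right → down → down → down → right → right → right → right → right → down → left → down → down → down → right → right → right → up → up → left → up → right → up → left → up → left → left → left → up → right → right → up → right → right → right → right → down → down → down → down → down → down → down → down → down → left → down → right → down → down → down → down

Solution:

┌─┬─────┬─────┬─────┬─────────┐
│A│↱ → ↓│↱ ↓  │     │↱ → → → ↓│
│ │ ┌─┐ ╵ ╷ ╷ ╵ ┌───┘ ┌─────┐ │
│↓│↑│ │↳ ↑│↓│   │↱ → ↑│     │↓│
│ ╵ │ └───┤ ├─╴ │ ╶───┴─┐ ╷ │ │
│↳ ↑│     │↓│   │↑ ← ← ↰│ │ │↓│
│ ┌─┴─┐ ╷ │ └───┴─────┐ └─┤ │ │
│ │   │ │ │↳ → → → → ↓│↑ ↰│ │↓│
│ ╵ ╷ │ │ └───┬───┬─╴ ├─╴ │ │ │
│   │ │ │     │   │↓ ↲│↱ ↑│ │↓│
├───┤ └─┴───┐ │ ╷ │ ╷ │ ╶─┤ │ │
│   │       │ │ │ │↓│ │↑ ↰│ │↓│
│ ╷ └───┬─╴ │ │ │ │ │ └─┐ │ │ │
│ │     │   │ │ │ │↓│   │↑│ │↓│
│ ├─╴ ┌─┘ ┌─┘ │ │ │ └───┘ │ │ │
│ │   │   │   │ │ │↳ → → ↑│ │↓│
├─┘ ╷ │ ╶─┴─┐ ╵ │ └─┬─────┘ │ │
│   │ │     │   │   │       │↓│
│ ╶─┴─┴─┬─╴ └───┘ ╷ ╵ ┌─╴ ┌─┘ │
│       │         │   │   │↓ ↲│
│ ╶─┐ ╶─┘ ┌───┬───┴─┬─┘ ┌─┤ ╶─┤
│   │     │   │     │   │ │↳ ↓│
├─┐ └───┬─┘ ╷ ╵ ┌─┐ │ ╶─┘ └─┐ │
│ │     │   │   │ │ │       │↓│
│ └─┬─╴ ├───┼───┘ ╵ │ ┌─────┤ │
│   │   │   │       │ │     │↓│
│ ┌─┘ ┌─┴─┐ │ ╶─┬───┼─┘ ┌─┐ ╵ │
│ │   │   │ │   │   │   │ │  ↓│
│ ╵ ╶─┘ ╷ ╵ └─┐ ╵ ╷ ╵ ┌─┘ └─╴ │
│       │     │   │   │      B│
└───────┴─────┴───┴───┴───────┘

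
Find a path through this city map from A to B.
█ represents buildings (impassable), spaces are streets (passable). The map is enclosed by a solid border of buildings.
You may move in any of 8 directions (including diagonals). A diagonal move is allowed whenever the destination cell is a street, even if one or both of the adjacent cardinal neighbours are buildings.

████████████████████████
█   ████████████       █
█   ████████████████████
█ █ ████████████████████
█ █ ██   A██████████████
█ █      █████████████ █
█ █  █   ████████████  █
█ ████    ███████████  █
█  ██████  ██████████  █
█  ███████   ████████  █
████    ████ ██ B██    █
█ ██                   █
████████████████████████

Finding the shortest path from A to B:
Movement: 8-directional
Path length: 10 steps
Directions: down-left → down → down-right → down-right → down-right → down-right → down-right → right → right → up-right

Solution:

████████████████████████
█   ████████████       █
█   ████████████████████
█ █ ████████████████████
█ █ ██   A██████████████
█ █     ↓█████████████ █
█ █  █  ↘████████████  █
█ ████   ↘███████████  █
█  ██████ ↘██████████  █
█  ███████ ↘ ████████  █
████    ████↘██ B██    █
█ ██         →→↗       █
████████████████████████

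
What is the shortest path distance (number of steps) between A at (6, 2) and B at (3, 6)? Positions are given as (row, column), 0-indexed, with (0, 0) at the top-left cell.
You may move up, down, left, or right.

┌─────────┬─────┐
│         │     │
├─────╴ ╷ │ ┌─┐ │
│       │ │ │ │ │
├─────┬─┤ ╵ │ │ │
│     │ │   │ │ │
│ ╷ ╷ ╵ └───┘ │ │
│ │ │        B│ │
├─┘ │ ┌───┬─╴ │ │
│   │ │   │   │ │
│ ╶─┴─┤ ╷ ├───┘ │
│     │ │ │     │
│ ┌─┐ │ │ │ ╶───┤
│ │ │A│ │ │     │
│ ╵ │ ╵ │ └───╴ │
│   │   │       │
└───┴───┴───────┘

Finding path from (6, 2) to (3, 6):
Path: (6,2) → (5,2) → (5,1) → (5,0) → (4,0) → (4,1) → (3,1) → (2,1) → (2,2) → (3,2) → (3,3) → (3,4) → (3,5) → (3,6)
Distance: 13 steps

Solution:

┌─────────┬─────┐
│         │     │
├─────╴ ╷ │ ┌─┐ │
│       │ │ │ │ │
├─────┬─┤ ╵ │ │ │
│  ↱ ↓│ │   │ │ │
│ ╷ ╷ ╵ └───┘ │ │
│ │↑│↳ → → → B│ │
├─┘ │ ┌───┬─╴ │ │
│↱ ↑│ │   │   │ │
│ ╶─┴─┤ ╷ ├───┘ │
│↑ ← ↰│ │ │     │
│ ┌─┐ │ │ │ ╶───┤
│ │ │A│ │ │     │
│ ╵ │ ╵ │ └───╴ │
│   │   │       │
└───┴───┴───────┘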